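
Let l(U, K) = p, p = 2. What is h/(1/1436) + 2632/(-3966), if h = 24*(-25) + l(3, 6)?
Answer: -1702858940/1983 ≈ -8.5873e+5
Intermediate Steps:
l(U, K) = 2
h = -598 (h = 24*(-25) + 2 = -600 + 2 = -598)
h/(1/1436) + 2632/(-3966) = -598/(1/1436) + 2632/(-3966) = -598/1/1436 + 2632*(-1/3966) = -598*1436 - 1316/1983 = -858728 - 1316/1983 = -1702858940/1983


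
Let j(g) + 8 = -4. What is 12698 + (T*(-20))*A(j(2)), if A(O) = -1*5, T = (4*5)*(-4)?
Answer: 4698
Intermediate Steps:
j(g) = -12 (j(g) = -8 - 4 = -12)
T = -80 (T = 20*(-4) = -80)
A(O) = -5
12698 + (T*(-20))*A(j(2)) = 12698 - 80*(-20)*(-5) = 12698 + 1600*(-5) = 12698 - 8000 = 4698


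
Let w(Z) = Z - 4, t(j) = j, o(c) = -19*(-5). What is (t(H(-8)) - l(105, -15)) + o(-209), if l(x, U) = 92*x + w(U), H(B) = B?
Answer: -9554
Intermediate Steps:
o(c) = 95
w(Z) = -4 + Z
l(x, U) = -4 + U + 92*x (l(x, U) = 92*x + (-4 + U) = -4 + U + 92*x)
(t(H(-8)) - l(105, -15)) + o(-209) = (-8 - (-4 - 15 + 92*105)) + 95 = (-8 - (-4 - 15 + 9660)) + 95 = (-8 - 1*9641) + 95 = (-8 - 9641) + 95 = -9649 + 95 = -9554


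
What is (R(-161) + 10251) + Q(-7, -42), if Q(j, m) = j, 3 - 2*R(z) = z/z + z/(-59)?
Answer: 1208749/118 ≈ 10244.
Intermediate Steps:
R(z) = 1 + z/118 (R(z) = 3/2 - (z/z + z/(-59))/2 = 3/2 - (1 + z*(-1/59))/2 = 3/2 - (1 - z/59)/2 = 3/2 + (-1/2 + z/118) = 1 + z/118)
(R(-161) + 10251) + Q(-7, -42) = ((1 + (1/118)*(-161)) + 10251) - 7 = ((1 - 161/118) + 10251) - 7 = (-43/118 + 10251) - 7 = 1209575/118 - 7 = 1208749/118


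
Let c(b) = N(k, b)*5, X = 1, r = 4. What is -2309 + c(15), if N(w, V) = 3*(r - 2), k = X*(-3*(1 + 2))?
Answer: -2279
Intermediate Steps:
k = -9 (k = 1*(-3*(1 + 2)) = 1*(-3*3) = 1*(-9) = -9)
N(w, V) = 6 (N(w, V) = 3*(4 - 2) = 3*2 = 6)
c(b) = 30 (c(b) = 6*5 = 30)
-2309 + c(15) = -2309 + 30 = -2279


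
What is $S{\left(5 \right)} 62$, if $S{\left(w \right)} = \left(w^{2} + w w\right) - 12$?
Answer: $2356$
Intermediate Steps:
$S{\left(w \right)} = -12 + 2 w^{2}$ ($S{\left(w \right)} = \left(w^{2} + w^{2}\right) - 12 = 2 w^{2} - 12 = -12 + 2 w^{2}$)
$S{\left(5 \right)} 62 = \left(-12 + 2 \cdot 5^{2}\right) 62 = \left(-12 + 2 \cdot 25\right) 62 = \left(-12 + 50\right) 62 = 38 \cdot 62 = 2356$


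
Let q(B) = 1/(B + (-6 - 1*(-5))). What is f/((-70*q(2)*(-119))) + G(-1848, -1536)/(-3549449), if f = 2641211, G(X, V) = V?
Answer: 9374856537619/29566910170 ≈ 317.07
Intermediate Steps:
q(B) = 1/(-1 + B) (q(B) = 1/(B + (-6 + 5)) = 1/(B - 1) = 1/(-1 + B))
f/((-70*q(2)*(-119))) + G(-1848, -1536)/(-3549449) = 2641211/((-70/(-1 + 2)*(-119))) - 1536/(-3549449) = 2641211/((-70/1*(-119))) - 1536*(-1/3549449) = 2641211/((-70*1*(-119))) + 1536/3549449 = 2641211/((-70*(-119))) + 1536/3549449 = 2641211/8330 + 1536/3549449 = 9374856537619/29566910170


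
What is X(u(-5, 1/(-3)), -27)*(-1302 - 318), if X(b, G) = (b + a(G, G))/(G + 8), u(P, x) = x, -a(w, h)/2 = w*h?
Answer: -2362500/19 ≈ -1.2434e+5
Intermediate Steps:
a(w, h) = -2*h*w (a(w, h) = -2*w*h = -2*h*w)
X(b, G) = (b - 2*G²)/(8 + G) (X(b, G) = (b - 2*G*G)/(G + 8) = (b - 2*G²)/(8 + G))
X(u(-5, 1/(-3)), -27)*(-1302 - 318) = ((1/(-3) - 2*(-27)²)/(8 - 27))*(-1302 - 318) = ((-⅓ - 2*729)/(-19))*(-1620) = -(-⅓ - 1458)/19*(-1620) = -1/19*(-4375/3)*(-1620) = (4375/57)*(-1620) = -2362500/19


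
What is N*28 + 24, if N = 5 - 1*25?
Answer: -536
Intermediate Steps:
N = -20 (N = 5 - 25 = -20)
N*28 + 24 = -20*28 + 24 = -560 + 24 = -536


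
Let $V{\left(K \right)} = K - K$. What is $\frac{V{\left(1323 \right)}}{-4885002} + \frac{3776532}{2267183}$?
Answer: $\frac{3776532}{2267183} \approx 1.6657$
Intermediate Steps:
$V{\left(K \right)} = 0$
$\frac{V{\left(1323 \right)}}{-4885002} + \frac{3776532}{2267183} = \frac{0}{-4885002} + \frac{3776532}{2267183} = 0 \left(- \frac{1}{4885002}\right) + 3776532 \cdot \frac{1}{2267183} = 0 + \frac{3776532}{2267183} = \frac{3776532}{2267183}$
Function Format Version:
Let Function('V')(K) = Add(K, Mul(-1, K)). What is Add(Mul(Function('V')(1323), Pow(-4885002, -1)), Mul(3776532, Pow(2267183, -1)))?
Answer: Rational(3776532, 2267183) ≈ 1.6657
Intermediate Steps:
Function('V')(K) = 0
Add(Mul(Function('V')(1323), Pow(-4885002, -1)), Mul(3776532, Pow(2267183, -1))) = Add(Mul(0, Pow(-4885002, -1)), Mul(3776532, Pow(2267183, -1))) = Add(Mul(0, Rational(-1, 4885002)), Mul(3776532, Rational(1, 2267183))) = Add(0, Rational(3776532, 2267183)) = Rational(3776532, 2267183)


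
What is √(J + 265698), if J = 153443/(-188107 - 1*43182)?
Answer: √14213373145248631/231289 ≈ 515.46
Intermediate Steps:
J = -153443/231289 (J = 153443/(-188107 - 43182) = 153443/(-231289) = 153443*(-1/231289) = -153443/231289 ≈ -0.66343)
√(J + 265698) = √(-153443/231289 + 265698) = √(61452871279/231289) = √14213373145248631/231289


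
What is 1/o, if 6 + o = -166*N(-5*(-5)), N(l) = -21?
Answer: 1/3480 ≈ 0.00028736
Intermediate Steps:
o = 3480 (o = -6 - 166*(-21) = -6 + 3486 = 3480)
1/o = 1/3480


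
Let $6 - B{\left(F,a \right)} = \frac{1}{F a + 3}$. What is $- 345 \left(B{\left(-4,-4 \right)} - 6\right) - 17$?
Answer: $\frac{22}{19} \approx 1.1579$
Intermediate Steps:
$B{\left(F,a \right)} = 6 - \frac{1}{3 + F a}$ ($B{\left(F,a \right)} = 6 - \frac{1}{F a + 3} = 6 - \frac{1}{3 + F a}$)
$- 345 \left(B{\left(-4,-4 \right)} - 6\right) - 17 = - 345 \left(\frac{17 + 6 \left(-4\right) \left(-4\right)}{3 - -16} - 6\right) - 17 = - 345 \left(\frac{17 + 96}{3 + 16} - 6\right) - 17 = - 345 \left(\frac{1}{19} \cdot 113 - 6\right) - 17 = - 345 \left(\frac{113}{19} - 6\right) - 17 = \left(-345\right) \left(- \frac{1}{19}\right) - 17 = \frac{345}{19} - 17 = \frac{22}{19}$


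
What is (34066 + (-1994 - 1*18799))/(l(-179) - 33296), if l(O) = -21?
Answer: -13273/33317 ≈ -0.39839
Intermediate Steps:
(34066 + (-1994 - 1*18799))/(l(-179) - 33296) = (34066 + (-1994 - 1*18799))/(-21 - 33296) = (34066 + (-1994 - 18799))/(-33317) = (34066 - 20793)*(-1/33317) = 13273*(-1/33317) = -13273/33317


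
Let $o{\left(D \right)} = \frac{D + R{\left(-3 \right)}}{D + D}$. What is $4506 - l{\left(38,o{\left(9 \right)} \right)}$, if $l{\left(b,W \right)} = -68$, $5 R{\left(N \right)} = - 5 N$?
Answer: $4574$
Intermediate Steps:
$R{\left(N \right)} = - N$ ($R{\left(N \right)} = \frac{\left(-5\right) N}{5} = - N$)
$o{\left(D \right)} = \frac{3 + D}{2 D}$ ($o{\left(D \right)} = \frac{D - -3}{D + D} = \frac{D + 3}{2 D} = \left(3 + D\right) \frac{1}{2 D} = \frac{3 + D}{2 D}$)
$4506 - l{\left(38,o{\left(9 \right)} \right)} = 4506 - -68 = 4506 + 68 = 4574$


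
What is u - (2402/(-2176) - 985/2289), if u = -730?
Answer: -1814194591/2490432 ≈ -728.47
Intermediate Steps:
u - (2402/(-2176) - 985/2289) = -730 - (2402/(-2176) - 985/2289) = -730 - (2402*(-1/2176) - 985*1/2289) = -730 - (-1201/1088 - 985/2289) = -730 - 1*(-3820769/2490432) = -730 + 3820769/2490432 = -1814194591/2490432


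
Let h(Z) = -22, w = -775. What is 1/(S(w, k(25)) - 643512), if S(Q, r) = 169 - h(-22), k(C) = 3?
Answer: -1/643321 ≈ -1.5544e-6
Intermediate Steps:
S(Q, r) = 191 (S(Q, r) = 169 - 1*(-22) = 169 + 22 = 191)
1/(S(w, k(25)) - 643512) = 1/(191 - 643512) = 1/(-643321) = -1/643321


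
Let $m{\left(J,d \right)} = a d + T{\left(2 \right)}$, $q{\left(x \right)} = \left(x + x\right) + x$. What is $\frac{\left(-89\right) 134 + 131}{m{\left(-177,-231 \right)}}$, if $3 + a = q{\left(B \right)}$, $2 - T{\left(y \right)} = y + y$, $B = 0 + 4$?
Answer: $\frac{11795}{2081} \approx 5.6679$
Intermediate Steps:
$B = 4$
$T{\left(y \right)} = 2 - 2 y$ ($T{\left(y \right)} = 2 - \left(y + y\right) = 2 - 2 y$)
$q{\left(x \right)} = 3 x$ ($q{\left(x \right)} = 2 x + x = 3 x$)
$a = 9$ ($a = -3 + 3 \cdot 4 = -3 + 12 = 9$)
$m{\left(J,d \right)} = -2 + 9 d$ ($m{\left(J,d \right)} = 9 d + \left(2 - 4\right) = 9 d - 2 = -2 + 9 d$)
$\frac{\left(-89\right) 134 + 131}{m{\left(-177,-231 \right)}} = \frac{\left(-89\right) 134 + 131}{-2 + 9 \left(-231\right)} = \frac{-11926 + 131}{-2 - 2079} = - \frac{11795}{-2081} = \left(-11795\right) \left(- \frac{1}{2081}\right) = \frac{11795}{2081}$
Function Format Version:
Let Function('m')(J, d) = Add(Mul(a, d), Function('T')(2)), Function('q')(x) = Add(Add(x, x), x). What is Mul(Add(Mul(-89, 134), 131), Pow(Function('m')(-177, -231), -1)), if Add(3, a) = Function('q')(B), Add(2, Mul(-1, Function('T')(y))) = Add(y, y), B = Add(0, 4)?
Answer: Rational(11795, 2081) ≈ 5.6679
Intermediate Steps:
B = 4
Function('T')(y) = Add(2, Mul(-2, y)) (Function('T')(y) = Add(2, Mul(-1, Add(y, y))) = Add(2, Mul(-1, Mul(2, y))) = Add(2, Mul(-2, y)))
Function('q')(x) = Mul(3, x) (Function('q')(x) = Add(Mul(2, x), x) = Mul(3, x))
a = 9 (a = Add(-3, Mul(3, 4)) = Add(-3, 12) = 9)
Function('m')(J, d) = Add(-2, Mul(9, d)) (Function('m')(J, d) = Add(Mul(9, d), Add(2, Mul(-2, 2))) = Add(Mul(9, d), Add(2, -4)) = Add(Mul(9, d), -2) = Add(-2, Mul(9, d)))
Mul(Add(Mul(-89, 134), 131), Pow(Function('m')(-177, -231), -1)) = Mul(Add(Mul(-89, 134), 131), Pow(Add(-2, Mul(9, -231)), -1)) = Mul(Add(-11926, 131), Pow(Add(-2, -2079), -1)) = Mul(-11795, Pow(-2081, -1)) = Mul(-11795, Rational(-1, 2081)) = Rational(11795, 2081)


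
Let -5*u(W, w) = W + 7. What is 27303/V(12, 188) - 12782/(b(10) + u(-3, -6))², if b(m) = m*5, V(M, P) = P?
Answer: 398048237/2844252 ≈ 139.95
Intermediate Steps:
u(W, w) = -7/5 - W/5 (u(W, w) = -(W + 7)/5 = -(7 + W)/5 = -7/5 - W/5)
b(m) = 5*m
27303/V(12, 188) - 12782/(b(10) + u(-3, -6))² = 27303/188 - 12782/(5*10 + (-7/5 - ⅕*(-3)))² = 27303*(1/188) - 12782/(50 + (-7/5 + ⅗))² = 27303/188 - 12782/(50 - ⅘)² = 27303/188 - 12782/((246/5)²) = 27303/188 - 12782/60516/25 = 27303/188 - 12782*25/60516 = 27303/188 - 159775/30258 = 398048237/2844252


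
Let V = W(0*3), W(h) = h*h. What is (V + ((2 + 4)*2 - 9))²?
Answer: 9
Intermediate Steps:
W(h) = h²
V = 0 (V = (0*3)² = 0² = 0)
(V + ((2 + 4)*2 - 9))² = (0 + ((2 + 4)*2 - 9))² = (0 + (6*2 - 9))² = (0 + (12 - 9))² = (0 + 3)² = 3² = 9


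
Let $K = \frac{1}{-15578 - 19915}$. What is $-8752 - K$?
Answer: $- \frac{310634735}{35493} \approx -8752.0$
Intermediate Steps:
$K = - \frac{1}{35493}$ ($K = \frac{1}{-15578 - 19915} = \frac{1}{-35493} = - \frac{1}{35493} \approx -2.8175 \cdot 10^{-5}$)
$-8752 - K = -8752 - - \frac{1}{35493} = -8752 + \frac{1}{35493} = - \frac{310634735}{35493}$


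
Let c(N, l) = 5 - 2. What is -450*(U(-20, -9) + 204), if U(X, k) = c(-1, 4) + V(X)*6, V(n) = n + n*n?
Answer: -1119150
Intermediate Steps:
V(n) = n + n**2
c(N, l) = 3
U(X, k) = 3 + 6*X*(1 + X) (U(X, k) = 3 + (X*(1 + X))*6 = 3 + 6*X*(1 + X))
-450*(U(-20, -9) + 204) = -450*((3 + 6*(-20)*(1 - 20)) + 204) = -450*((3 + 6*(-20)*(-19)) + 204) = -450*((3 + 2280) + 204) = -450*(2283 + 204) = -450*2487 = -1119150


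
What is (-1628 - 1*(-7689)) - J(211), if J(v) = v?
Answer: 5850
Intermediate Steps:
(-1628 - 1*(-7689)) - J(211) = (-1628 - 1*(-7689)) - 1*211 = (-1628 + 7689) - 211 = 6061 - 211 = 5850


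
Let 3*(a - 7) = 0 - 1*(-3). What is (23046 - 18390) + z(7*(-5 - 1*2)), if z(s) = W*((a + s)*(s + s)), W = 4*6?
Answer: 101088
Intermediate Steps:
W = 24
a = 8 (a = 7 + (0 - 1*(-3))/3 = 7 + (0 + 3)/3 = 7 + (⅓)*3 = 7 + 1 = 8)
z(s) = 48*s*(8 + s) (z(s) = 24*((8 + s)*(s + s)) = 24*((8 + s)*(2*s)) = 24*(2*s*(8 + s)) = 48*s*(8 + s))
(23046 - 18390) + z(7*(-5 - 1*2)) = (23046 - 18390) + 48*(7*(-5 - 1*2))*(8 + 7*(-5 - 1*2)) = 4656 + 48*(7*(-5 - 2))*(8 + 7*(-5 - 2)) = 4656 + 48*(7*(-7))*(8 + 7*(-7)) = 4656 + 48*(-49)*(8 - 49) = 4656 + 48*(-49)*(-41) = 4656 + 96432 = 101088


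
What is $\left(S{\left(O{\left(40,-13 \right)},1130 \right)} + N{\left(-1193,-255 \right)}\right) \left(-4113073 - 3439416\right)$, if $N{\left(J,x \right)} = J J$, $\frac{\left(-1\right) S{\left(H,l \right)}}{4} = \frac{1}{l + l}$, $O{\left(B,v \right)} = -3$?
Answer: $- \frac{6073225907917476}{565} \approx -1.0749 \cdot 10^{13}$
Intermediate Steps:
$S{\left(H,l \right)} = - \frac{2}{l}$ ($S{\left(H,l \right)} = - \frac{4}{l + l} = - \frac{4}{2 l} = - 4 \frac{1}{2 l} = - \frac{2}{l}$)
$N{\left(J,x \right)} = J^{2}$
$\left(S{\left(O{\left(40,-13 \right)},1130 \right)} + N{\left(-1193,-255 \right)}\right) \left(-4113073 - 3439416\right) = \left(- \frac{2}{1130} + \left(-1193\right)^{2}\right) \left(-4113073 - 3439416\right) = \left(\left(-2\right) \frac{1}{1130} + 1423249\right) \left(-7552489\right) = \left(- \frac{1}{565} + 1423249\right) \left(-7552489\right) = \frac{804135684}{565} \left(-7552489\right) = - \frac{6073225907917476}{565}$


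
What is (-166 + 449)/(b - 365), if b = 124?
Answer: -283/241 ≈ -1.1743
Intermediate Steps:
(-166 + 449)/(b - 365) = (-166 + 449)/(124 - 365) = 283/(-241) = 283*(-1/241) = -283/241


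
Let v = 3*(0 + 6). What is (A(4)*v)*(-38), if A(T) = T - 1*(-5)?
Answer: -6156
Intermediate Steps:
A(T) = 5 + T (A(T) = T + 5 = 5 + T)
v = 18 (v = 3*6 = 18)
(A(4)*v)*(-38) = ((5 + 4)*18)*(-38) = (9*18)*(-38) = 162*(-38) = -6156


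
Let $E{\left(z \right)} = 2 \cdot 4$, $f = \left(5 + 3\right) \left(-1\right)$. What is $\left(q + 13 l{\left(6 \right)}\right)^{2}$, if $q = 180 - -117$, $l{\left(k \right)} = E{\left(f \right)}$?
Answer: $160801$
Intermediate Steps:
$f = -8$ ($f = 8 \left(-1\right) = -8$)
$E{\left(z \right)} = 8$
$l{\left(k \right)} = 8$
$q = 297$ ($q = 180 + 117 = 297$)
$\left(q + 13 l{\left(6 \right)}\right)^{2} = \left(297 + 13 \cdot 8\right)^{2} = \left(297 + 104\right)^{2} = 401^{2} = 160801$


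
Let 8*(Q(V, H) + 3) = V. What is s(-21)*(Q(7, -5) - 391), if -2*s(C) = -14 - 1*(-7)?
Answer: -22015/16 ≈ -1375.9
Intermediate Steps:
Q(V, H) = -3 + V/8
s(C) = 7/2 (s(C) = -(-14 - 1*(-7))/2 = -(-14 + 7)/2 = -½*(-7) = 7/2)
s(-21)*(Q(7, -5) - 391) = 7*((-3 + (⅛)*7) - 391)/2 = 7*((-3 + 7/8) - 391)/2 = 7*(-17/8 - 391)/2 = (7/2)*(-3145/8) = -22015/16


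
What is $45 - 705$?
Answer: $-660$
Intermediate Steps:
$45 - 705 = -660$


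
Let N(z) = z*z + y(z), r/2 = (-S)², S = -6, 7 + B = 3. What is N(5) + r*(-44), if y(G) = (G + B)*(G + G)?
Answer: -3133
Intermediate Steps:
B = -4 (B = -7 + 3 = -4)
y(G) = 2*G*(-4 + G) (y(G) = (G - 4)*(G + G) = (-4 + G)*(2*G) = 2*G*(-4 + G))
r = 72 (r = 2*(-1*(-6))² = 2*6² = 2*36 = 72)
N(z) = z² + 2*z*(-4 + z) (N(z) = z*z + 2*z*(-4 + z) = z² + 2*z*(-4 + z))
N(5) + r*(-44) = 5*(-8 + 3*5) + 72*(-44) = 5*(-8 + 15) - 3168 = 5*7 - 3168 = 35 - 3168 = -3133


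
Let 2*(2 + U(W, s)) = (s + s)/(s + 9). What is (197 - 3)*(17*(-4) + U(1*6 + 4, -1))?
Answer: -54417/4 ≈ -13604.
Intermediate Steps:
U(W, s) = -2 + s/(9 + s) (U(W, s) = -2 + ((s + s)/(s + 9))/2 = -2 + ((2*s)/(9 + s))/2 = -2 + (2*s/(9 + s))/2 = -2 + s/(9 + s))
(197 - 3)*(17*(-4) + U(1*6 + 4, -1)) = (197 - 3)*(17*(-4) + (-18 - 1*(-1))/(9 - 1)) = 194*(-68 + (-18 + 1)/8) = 194*(-68 + (1/8)*(-17)) = 194*(-68 - 17/8) = 194*(-561/8) = -54417/4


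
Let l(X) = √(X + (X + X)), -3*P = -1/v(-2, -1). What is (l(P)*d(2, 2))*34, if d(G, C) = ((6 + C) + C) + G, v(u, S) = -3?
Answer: 136*I*√3 ≈ 235.56*I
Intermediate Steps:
P = -⅑ (P = -(-1)/(3*(-3)) = -(-1)*(-1)/(3*3) = -⅓*⅓ = -⅑ ≈ -0.11111)
l(X) = √3*√X (l(X) = √(X + 2*X) = √(3*X) = √3*√X)
d(G, C) = 6 + G + 2*C (d(G, C) = (6 + 2*C) + G = 6 + G + 2*C)
(l(P)*d(2, 2))*34 = ((√3*√(-⅑))*(6 + 2 + 2*2))*34 = ((√3*(I/3))*(6 + 2 + 4))*34 = ((I*√3/3)*12)*34 = (4*I*√3)*34 = 136*I*√3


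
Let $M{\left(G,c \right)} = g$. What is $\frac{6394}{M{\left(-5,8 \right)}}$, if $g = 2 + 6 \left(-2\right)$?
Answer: $- \frac{3197}{5} \approx -639.4$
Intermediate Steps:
$g = -10$ ($g = 2 - 12 = -10$)
$M{\left(G,c \right)} = -10$
$\frac{6394}{M{\left(-5,8 \right)}} = \frac{6394}{-10} = 6394 \left(- \frac{1}{10}\right) = - \frac{3197}{5}$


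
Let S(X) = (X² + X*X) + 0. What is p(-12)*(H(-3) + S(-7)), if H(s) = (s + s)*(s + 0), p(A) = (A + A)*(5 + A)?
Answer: 19488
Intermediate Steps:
S(X) = 2*X² (S(X) = (X² + X²) + 0 = 2*X² + 0 = 2*X²)
p(A) = 2*A*(5 + A) (p(A) = (2*A)*(5 + A) = 2*A*(5 + A))
H(s) = 2*s² (H(s) = (2*s)*s = 2*s²)
p(-12)*(H(-3) + S(-7)) = (2*(-12)*(5 - 12))*(2*(-3)² + 2*(-7)²) = (2*(-12)*(-7))*(2*9 + 2*49) = 168*(18 + 98) = 168*116 = 19488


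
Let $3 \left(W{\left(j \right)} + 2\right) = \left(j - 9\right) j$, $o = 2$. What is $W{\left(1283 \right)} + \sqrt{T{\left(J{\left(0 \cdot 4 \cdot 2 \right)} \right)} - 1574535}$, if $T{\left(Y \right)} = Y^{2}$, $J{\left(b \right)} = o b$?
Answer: $\frac{1634536}{3} + i \sqrt{1574535} \approx 5.4485 \cdot 10^{5} + 1254.8 i$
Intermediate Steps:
$J{\left(b \right)} = 2 b$
$W{\left(j \right)} = -2 + \frac{j \left(-9 + j\right)}{3}$ ($W{\left(j \right)} = -2 + \frac{\left(j - 9\right) j}{3} = -2 + \frac{\left(-9 + j\right) j}{3} = -2 + \frac{j \left(-9 + j\right)}{3}$)
$W{\left(1283 \right)} + \sqrt{T{\left(J{\left(0 \cdot 4 \cdot 2 \right)} \right)} - 1574535} = \left(-2 - 3849 + \frac{1283^{2}}{3}\right) + \sqrt{\left(2 \cdot 0 \cdot 4 \cdot 2\right)^{2} - 1574535} = \left(-2 - 3849 + \frac{1}{3} \cdot 1646089\right) + \sqrt{\left(2 \cdot 0 \cdot 2\right)^{2} - 1574535} = \left(-2 - 3849 + \frac{1646089}{3}\right) + \sqrt{\left(2 \cdot 0\right)^{2} - 1574535} = \frac{1634536}{3} + \sqrt{0^{2} - 1574535} = \frac{1634536}{3} + \sqrt{0 - 1574535} = \frac{1634536}{3} + \sqrt{-1574535} = \frac{1634536}{3} + i \sqrt{1574535}$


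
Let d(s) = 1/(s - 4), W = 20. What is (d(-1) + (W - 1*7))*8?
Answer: 512/5 ≈ 102.40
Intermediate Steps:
d(s) = 1/(-4 + s)
(d(-1) + (W - 1*7))*8 = (1/(-4 - 1) + (20 - 1*7))*8 = (1/(-5) + (20 - 7))*8 = (-1/5 + 13)*8 = (64/5)*8 = 512/5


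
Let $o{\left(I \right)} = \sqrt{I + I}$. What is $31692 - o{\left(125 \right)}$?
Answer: $31692 - 5 \sqrt{10} \approx 31676.0$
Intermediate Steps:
$o{\left(I \right)} = \sqrt{2} \sqrt{I}$ ($o{\left(I \right)} = \sqrt{2 I} = \sqrt{2} \sqrt{I}$)
$31692 - o{\left(125 \right)} = 31692 - \sqrt{2} \sqrt{125} = 31692 - \sqrt{2} \cdot 5 \sqrt{5} = 31692 - 5 \sqrt{10}$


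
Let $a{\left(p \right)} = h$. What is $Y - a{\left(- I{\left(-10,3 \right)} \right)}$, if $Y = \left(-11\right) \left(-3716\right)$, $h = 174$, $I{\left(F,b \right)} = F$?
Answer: $40702$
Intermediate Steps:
$a{\left(p \right)} = 174$
$Y = 40876$
$Y - a{\left(- I{\left(-10,3 \right)} \right)} = 40876 - 174 = 40702$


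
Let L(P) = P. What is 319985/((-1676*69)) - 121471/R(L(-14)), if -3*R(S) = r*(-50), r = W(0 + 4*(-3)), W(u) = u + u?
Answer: 3479849581/11564400 ≈ 300.91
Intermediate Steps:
W(u) = 2*u
r = -24 (r = 2*(0 + 4*(-3)) = 2*(0 - 12) = 2*(-12) = -24)
R(S) = -400 (R(S) = -(-8)*(-50) = -⅓*1200 = -400)
319985/((-1676*69)) - 121471/R(L(-14)) = 319985/((-1676*69)) - 121471/(-400) = 319985/(-115644) - 121471*(-1/400) = 319985*(-1/115644) + 121471/400 = -319985/115644 + 121471/400 = 3479849581/11564400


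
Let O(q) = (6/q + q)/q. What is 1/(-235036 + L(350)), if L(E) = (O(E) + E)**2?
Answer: -3751562500/419555863194991 ≈ -8.9417e-6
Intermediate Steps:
O(q) = (q + 6/q)/q
L(E) = (1 + E + 6/E**2)**2 (L(E) = ((1 + 6/E**2) + E)**2 = (1 + E + 6/E**2)**2)
1/(-235036 + L(350)) = 1/(-235036 + (6 + 350**2 + 350**3)**2/350**4) = 1/(-235036 + (6 + 122500 + 42875000)**2/15006250000) = 1/(-235036 + (1/15006250000)*42997506**2) = 1/(-235036 + (1/15006250000)*1848785522220036) = 1/(-235036 + 462196380555009/3751562500) = 1/(-419555863194991/3751562500) = -3751562500/419555863194991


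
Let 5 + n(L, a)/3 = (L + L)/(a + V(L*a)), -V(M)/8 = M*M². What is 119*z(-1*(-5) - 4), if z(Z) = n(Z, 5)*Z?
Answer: -1776789/995 ≈ -1785.7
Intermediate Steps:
V(M) = -8*M³ (V(M) = -8*M*M² = -8*M³)
n(L, a) = -15 + 6*L/(a - 8*L³*a³) (n(L, a) = -15 + 3*((L + L)/(a - 8*L³*a³)) = -15 + 3*((2*L)/(a - 8*L³*a³)) = -15 + 3*(2*L/(a - 8*L³*a³)) = -15 + 6*L/(a - 8*L³*a³))
z(Z) = Z*(75 - 15000*Z³ - 6*Z)/(-5 + 1000*Z³) (z(Z) = ((-6*Z + 15*5 - 120*Z³*5³)/(-1*5 + 8*Z³*5³))*Z = ((-6*Z + 75 - 120*Z³*125)/(-5 + 8*Z³*125))*Z = ((-6*Z + 75 - 15000*Z³)/(-5 + 1000*Z³))*Z = ((75 - 15000*Z³ - 6*Z)/(-5 + 1000*Z³))*Z = Z*(75 - 15000*Z³ - 6*Z)/(-5 + 1000*Z³))
119*z(-1*(-5) - 4) = 119*(3*(-1*(-5) - 4)*(25 - 5000*(-1*(-5) - 4)³ - 2*(-1*(-5) - 4))/(5*(-1 + 200*(-1*(-5) - 4)³))) = 119*(3*(5 - 4)*(25 - 5000*(5 - 4)³ - 2*(5 - 4))/(5*(-1 + 200*(5 - 4)³))) = 119*((⅗)*1*(25 - 5000*1³ - 2*1)/(-1 + 200*1³)) = 119*((⅗)*1*(25 - 5000*1 - 2)/(-1 + 200*1)) = 119*((⅗)*1*(25 - 5000 - 2)/(-1 + 200)) = 119*((⅗)*1*(-4977)/199) = 119*((⅗)*1*(1/199)*(-4977)) = 119*(-14931/995) = -1776789/995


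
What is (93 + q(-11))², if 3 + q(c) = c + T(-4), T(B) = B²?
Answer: 9025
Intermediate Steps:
q(c) = 13 + c (q(c) = -3 + (c + (-4)²) = -3 + (c + 16) = -3 + (16 + c) = 13 + c)
(93 + q(-11))² = (93 + (13 - 11))² = (93 + 2)² = 95² = 9025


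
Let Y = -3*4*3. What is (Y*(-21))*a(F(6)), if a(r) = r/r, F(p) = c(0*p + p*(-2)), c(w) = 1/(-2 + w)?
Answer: 756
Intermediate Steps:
F(p) = 1/(-2 - 2*p) (F(p) = 1/(-2 + (0*p + p*(-2))) = 1/(-2 + (0 - 2*p)) = 1/(-2 - 2*p))
a(r) = 1
Y = -36 (Y = -12*3 = -36)
(Y*(-21))*a(F(6)) = -36*(-21)*1 = 756*1 = 756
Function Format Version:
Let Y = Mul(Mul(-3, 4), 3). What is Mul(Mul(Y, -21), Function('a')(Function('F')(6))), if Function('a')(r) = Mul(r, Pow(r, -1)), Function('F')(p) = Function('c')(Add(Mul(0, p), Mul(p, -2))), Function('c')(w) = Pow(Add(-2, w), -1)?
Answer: 756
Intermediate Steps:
Function('F')(p) = Pow(Add(-2, Mul(-2, p)), -1) (Function('F')(p) = Pow(Add(-2, Add(Mul(0, p), Mul(p, -2))), -1) = Pow(Add(-2, Add(0, Mul(-2, p))), -1) = Pow(Add(-2, Mul(-2, p)), -1))
Function('a')(r) = 1
Y = -36 (Y = Mul(-12, 3) = -36)
Mul(Mul(Y, -21), Function('a')(Function('F')(6))) = Mul(Mul(-36, -21), 1) = Mul(756, 1) = 756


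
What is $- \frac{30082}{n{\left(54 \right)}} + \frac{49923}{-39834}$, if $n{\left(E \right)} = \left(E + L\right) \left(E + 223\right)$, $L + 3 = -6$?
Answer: $- \frac{202286287}{55170090} \approx -3.6666$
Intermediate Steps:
$L = -9$ ($L = -3 - 6 = -9$)
$n{\left(E \right)} = \left(-9 + E\right) \left(223 + E\right)$ ($n{\left(E \right)} = \left(E - 9\right) \left(E + 223\right) = \left(-9 + E\right) \left(223 + E\right)$)
$- \frac{30082}{n{\left(54 \right)}} + \frac{49923}{-39834} = - \frac{30082}{-2007 + 54^{2} + 214 \cdot 54} + \frac{49923}{-39834} = - \frac{30082}{-2007 + 2916 + 11556} + 49923 \left(- \frac{1}{39834}\right) = - \frac{30082}{12465} - \frac{5547}{4426} = - \frac{202286287}{55170090}$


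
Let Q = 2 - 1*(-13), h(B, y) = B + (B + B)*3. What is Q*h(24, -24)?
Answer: 2520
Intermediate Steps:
h(B, y) = 7*B (h(B, y) = B + (2*B)*3 = B + 6*B = 7*B)
Q = 15 (Q = 2 + 13 = 15)
Q*h(24, -24) = 15*(7*24) = 15*168 = 2520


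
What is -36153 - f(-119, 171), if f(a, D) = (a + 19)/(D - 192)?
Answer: -759313/21 ≈ -36158.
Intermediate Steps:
f(a, D) = (19 + a)/(-192 + D)
-36153 - f(-119, 171) = -36153 - (19 - 119)/(-192 + 171) = -36153 - (-100)/(-21) = -36153 - (-1)*(-100)/21 = -36153 - 1*100/21 = -36153 - 100/21 = -759313/21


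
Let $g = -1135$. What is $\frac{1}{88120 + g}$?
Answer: $\frac{1}{86985} \approx 1.1496 \cdot 10^{-5}$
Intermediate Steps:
$\frac{1}{88120 + g} = \frac{1}{88120 - 1135} = \frac{1}{86985}$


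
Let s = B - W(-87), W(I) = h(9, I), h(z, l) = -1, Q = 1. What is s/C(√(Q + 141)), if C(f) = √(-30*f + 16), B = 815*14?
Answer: 11411*√2/(2*√(8 - 15*√142)) ≈ -617.5*I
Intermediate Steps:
W(I) = -1
B = 11410
C(f) = √(16 - 30*f)
s = 11411 (s = 11410 - 1*(-1) = 11410 + 1 = 11411)
s/C(√(Q + 141)) = 11411/(√(16 - 30*√(1 + 141))) = 11411/(√(16 - 30*√142)) = 11411/√(16 - 30*√142)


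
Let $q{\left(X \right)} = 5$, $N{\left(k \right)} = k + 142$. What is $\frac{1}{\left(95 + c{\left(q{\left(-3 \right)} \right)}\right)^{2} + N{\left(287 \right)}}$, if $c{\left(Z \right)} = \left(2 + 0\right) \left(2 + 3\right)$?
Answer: $\frac{1}{11454} \approx 8.7306 \cdot 10^{-5}$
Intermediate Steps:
$N{\left(k \right)} = 142 + k$
$c{\left(Z \right)} = 10$ ($c{\left(Z \right)} = 2 \cdot 5 = 10$)
$\frac{1}{\left(95 + c{\left(q{\left(-3 \right)} \right)}\right)^{2} + N{\left(287 \right)}} = \frac{1}{\left(95 + 10\right)^{2} + \left(142 + 287\right)} = \frac{1}{105^{2} + 429} = \frac{1}{11025 + 429} = \frac{1}{11454}$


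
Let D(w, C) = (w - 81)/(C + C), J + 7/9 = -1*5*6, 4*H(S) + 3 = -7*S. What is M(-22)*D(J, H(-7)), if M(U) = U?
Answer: 22132/207 ≈ 106.92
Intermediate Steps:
H(S) = -¾ - 7*S/4 (H(S) = -¾ + (-7*S)/4 = -¾ - 7*S/4)
J = -277/9 (J = -7/9 - 1*5*6 = -7/9 - 5*6 = -7/9 - 30 = -277/9 ≈ -30.778)
D(w, C) = (-81 + w)/(2*C) (D(w, C) = (-81 + w)/((2*C)) = (-81 + w)*(1/(2*C)) = (-81 + w)/(2*C))
M(-22)*D(J, H(-7)) = -11*(-81 - 277/9)/(-¾ - 7/4*(-7)) = -11*(-1006)/((-¾ + 49/4)*9) = -11*(-1006)/(23/2*9) = -11*2*(-1006)/(23*9) = -22*(-1006/207) = 22132/207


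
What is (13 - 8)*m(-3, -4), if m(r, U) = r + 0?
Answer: -15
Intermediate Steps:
m(r, U) = r
(13 - 8)*m(-3, -4) = (13 - 8)*(-3) = 5*(-3) = -15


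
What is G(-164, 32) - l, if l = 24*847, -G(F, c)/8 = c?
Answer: -20584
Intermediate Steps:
G(F, c) = -8*c
l = 20328
G(-164, 32) - l = -8*32 - 1*20328 = -256 - 20328 = -20584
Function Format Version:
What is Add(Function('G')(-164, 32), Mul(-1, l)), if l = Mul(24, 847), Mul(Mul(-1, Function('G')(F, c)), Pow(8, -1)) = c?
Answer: -20584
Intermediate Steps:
Function('G')(F, c) = Mul(-8, c)
l = 20328
Add(Function('G')(-164, 32), Mul(-1, l)) = Add(Mul(-8, 32), Mul(-1, 20328)) = Add(-256, -20328) = -20584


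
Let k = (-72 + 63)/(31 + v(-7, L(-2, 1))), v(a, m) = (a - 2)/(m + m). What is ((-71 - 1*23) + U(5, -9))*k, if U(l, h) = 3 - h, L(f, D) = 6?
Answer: 2952/121 ≈ 24.397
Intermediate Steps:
v(a, m) = (-2 + a)/(2*m) (v(a, m) = (-2 + a)/((2*m)) = (-2 + a)*(1/(2*m)) = (-2 + a)/(2*m))
k = -36/121 (k = (-72 + 63)/(31 + (½)*(-2 - 7)/6) = -9/(31 + (½)*(⅙)*(-9)) = -9/(31 - ¾) = -9/121/4 = -9*4/121 = -36/121 ≈ -0.29752)
((-71 - 1*23) + U(5, -9))*k = ((-71 - 1*23) + (3 - 1*(-9)))*(-36/121) = ((-71 - 23) + (3 + 9))*(-36/121) = (-94 + 12)*(-36/121) = -82*(-36/121) = 2952/121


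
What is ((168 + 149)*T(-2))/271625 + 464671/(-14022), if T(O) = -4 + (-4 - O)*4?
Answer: -3079746343/92895750 ≈ -33.153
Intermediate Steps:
T(O) = -20 - 4*O (T(O) = -4 + (-16 - 4*O) = -20 - 4*O)
((168 + 149)*T(-2))/271625 + 464671/(-14022) = ((168 + 149)*(-20 - 4*(-2)))/271625 + 464671/(-14022) = (317*(-20 + 8))*(1/271625) + 464671*(-1/14022) = (317*(-12))*(1/271625) - 464671/14022 = -3804*1/271625 - 464671/14022 = -3804/271625 - 464671/14022 = -3079746343/92895750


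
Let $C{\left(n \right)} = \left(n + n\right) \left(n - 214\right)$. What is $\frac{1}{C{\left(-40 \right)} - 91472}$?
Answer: $- \frac{1}{71152} \approx -1.4054 \cdot 10^{-5}$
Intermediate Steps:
$C{\left(n \right)} = 2 n \left(-214 + n\right)$
$\frac{1}{C{\left(-40 \right)} - 91472} = \frac{1}{2 \left(-40\right) \left(-214 - 40\right) - 91472} = \frac{1}{2 \left(-40\right) \left(-254\right) - 91472} = \frac{1}{20320 - 91472} = \frac{1}{-71152} = - \frac{1}{71152}$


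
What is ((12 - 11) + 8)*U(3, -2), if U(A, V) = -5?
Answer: -45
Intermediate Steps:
((12 - 11) + 8)*U(3, -2) = ((12 - 11) + 8)*(-5) = (1 + 8)*(-5) = 9*(-5) = -45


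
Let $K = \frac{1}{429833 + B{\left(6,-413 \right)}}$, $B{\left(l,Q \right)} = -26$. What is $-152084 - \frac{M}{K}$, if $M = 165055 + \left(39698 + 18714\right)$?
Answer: $-96047832953$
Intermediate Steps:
$M = 223467$ ($M = 165055 + 58412 = 223467$)
$K = \frac{1}{429807}$ ($K = \frac{1}{429833 - 26} = \frac{1}{429807} \approx 2.3266 \cdot 10^{-6}$)
$-152084 - \frac{M}{K} = -152084 - 223467 \frac{1}{\frac{1}{429807}} = -152084 - 223467 \cdot 429807 = -152084 - 96047680869 = -96047832953$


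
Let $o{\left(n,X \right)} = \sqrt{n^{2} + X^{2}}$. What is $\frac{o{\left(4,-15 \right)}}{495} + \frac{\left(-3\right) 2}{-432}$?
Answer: $\frac{1}{72} + \frac{\sqrt{241}}{495} \approx 0.045251$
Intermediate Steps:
$o{\left(n,X \right)} = \sqrt{X^{2} + n^{2}}$
$\frac{o{\left(4,-15 \right)}}{495} + \frac{\left(-3\right) 2}{-432} = \frac{\sqrt{\left(-15\right)^{2} + 4^{2}}}{495} + \frac{\left(-3\right) 2}{-432} = \sqrt{225 + 16} \cdot \frac{1}{495} - - \frac{1}{72} = \sqrt{241} \cdot \frac{1}{495} + \frac{1}{72} = \frac{\sqrt{241}}{495} + \frac{1}{72} = \frac{1}{72} + \frac{\sqrt{241}}{495}$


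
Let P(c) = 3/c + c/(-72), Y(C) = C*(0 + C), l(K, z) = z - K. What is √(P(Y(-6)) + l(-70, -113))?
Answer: I*√1563/6 ≈ 6.5891*I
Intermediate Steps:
Y(C) = C² (Y(C) = C*C = C²)
P(c) = 3/c - c/72 (P(c) = 3/c + c*(-1/72) = 3/c - c/72)
√(P(Y(-6)) + l(-70, -113)) = √((3/((-6)²) - 1/72*(-6)²) + (-113 - 1*(-70))) = √((3/36 - 1/72*36) + (-113 + 70)) = √((3*(1/36) - ½) - 43) = √((1/12 - ½) - 43) = √(-5/12 - 43) = √(-521/12) = I*√1563/6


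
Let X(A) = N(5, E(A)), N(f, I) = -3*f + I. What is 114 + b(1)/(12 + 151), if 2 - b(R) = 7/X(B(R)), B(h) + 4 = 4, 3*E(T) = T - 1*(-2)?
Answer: 799133/7009 ≈ 114.02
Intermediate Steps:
E(T) = ⅔ + T/3 (E(T) = (T - 1*(-2))/3 = (T + 2)/3 = (2 + T)/3 = ⅔ + T/3)
B(h) = 0 (B(h) = -4 + 4 = 0)
N(f, I) = I - 3*f
X(A) = -43/3 + A/3 (X(A) = (⅔ + A/3) - 3*5 = (⅔ + A/3) - 15 = -43/3 + A/3)
b(R) = 107/43 (b(R) = 2 - 7/(-43/3 + (⅓)*0) = 2 - 7/(-43/3 + 0) = 2 - 7/(-43/3) = 2 - 7*(-3)/43 = 2 - 1*(-21/43) = 2 + 21/43 = 107/43)
114 + b(1)/(12 + 151) = 114 + (107/43)/(12 + 151) = 114 + (107/43)/163 = 114 + (1/163)*(107/43) = 114 + 107/7009 = 799133/7009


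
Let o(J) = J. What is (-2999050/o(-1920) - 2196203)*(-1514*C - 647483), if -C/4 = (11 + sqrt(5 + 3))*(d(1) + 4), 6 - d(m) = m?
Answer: 20200107772669/192 - 956933702241*sqrt(2)/4 ≈ -2.3312e+11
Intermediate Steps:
d(m) = 6 - m
C = -396 - 72*sqrt(2) (C = -4*(11 + sqrt(5 + 3))*((6 - 1*1) + 4) = -4*(11 + sqrt(8))*((6 - 1) + 4) = -4*(11 + 2*sqrt(2))*(5 + 4) = -4*(11 + 2*sqrt(2))*9 = -4*(99 + 18*sqrt(2)) = -396 - 72*sqrt(2) ≈ -497.82)
(-2999050/o(-1920) - 2196203)*(-1514*C - 647483) = (-2999050/(-1920) - 2196203)*(-1514*(-396 - 72*sqrt(2)) - 647483) = (-2999050*(-1/1920) - 2196203)*((599544 + 109008*sqrt(2)) - 647483) = (299905/192 - 2196203)*(-47939 + 109008*sqrt(2)) = -421371071*(-47939 + 109008*sqrt(2))/192 = 20200107772669/192 - 956933702241*sqrt(2)/4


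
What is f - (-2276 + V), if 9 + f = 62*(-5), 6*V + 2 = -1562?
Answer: 6653/3 ≈ 2217.7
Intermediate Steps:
V = -782/3 (V = -⅓ + (⅙)*(-1562) = -⅓ - 781/3 = -782/3 ≈ -260.67)
f = -319 (f = -9 + 62*(-5) = -9 - 310 = -319)
f - (-2276 + V) = -319 - (-2276 - 782/3) = -319 - 1*(-7610/3) = -319 + 7610/3 = 6653/3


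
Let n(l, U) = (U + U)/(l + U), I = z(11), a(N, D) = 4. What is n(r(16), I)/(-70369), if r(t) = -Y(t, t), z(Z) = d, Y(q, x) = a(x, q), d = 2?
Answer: 2/70369 ≈ 2.8422e-5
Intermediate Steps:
Y(q, x) = 4
z(Z) = 2
I = 2
r(t) = -4 (r(t) = -1*4 = -4)
n(l, U) = 2*U/(U + l) (n(l, U) = (2*U)/(U + l) = 2*U/(U + l))
n(r(16), I)/(-70369) = (2*2/(2 - 4))/(-70369) = (2*2/(-2))*(-1/70369) = (2*2*(-½))*(-1/70369) = -2*(-1/70369) = 2/70369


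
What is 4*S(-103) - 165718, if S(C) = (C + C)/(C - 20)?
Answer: -20382490/123 ≈ -1.6571e+5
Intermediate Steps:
S(C) = 2*C/(-20 + C) (S(C) = (2*C)/(-20 + C) = 2*C/(-20 + C))
4*S(-103) - 165718 = 4*(2*(-103)/(-20 - 103)) - 165718 = 4*(2*(-103)/(-123)) - 165718 = 4*(2*(-103)*(-1/123)) - 165718 = 4*(206/123) - 165718 = 824/123 - 165718 = -20382490/123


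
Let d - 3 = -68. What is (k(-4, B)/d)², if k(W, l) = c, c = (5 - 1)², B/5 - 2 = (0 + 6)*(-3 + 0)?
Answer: 256/4225 ≈ 0.060592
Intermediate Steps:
B = -80 (B = 10 + 5*((0 + 6)*(-3 + 0)) = 10 + 5*(6*(-3)) = 10 + 5*(-18) = 10 - 90 = -80)
c = 16 (c = 4² = 16)
k(W, l) = 16
d = -65 (d = 3 - 68 = -65)
(k(-4, B)/d)² = (16/(-65))² = (16*(-1/65))² = (-16/65)² = 256/4225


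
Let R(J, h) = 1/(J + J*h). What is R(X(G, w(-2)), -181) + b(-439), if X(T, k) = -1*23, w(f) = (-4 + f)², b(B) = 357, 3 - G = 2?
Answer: 1477981/4140 ≈ 357.00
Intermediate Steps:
G = 1 (G = 3 - 1*2 = 3 - 2 = 1)
X(T, k) = -23
R(X(G, w(-2)), -181) + b(-439) = 1/((-23)*(1 - 181)) + 357 = -1/23/(-180) + 357 = -1/23*(-1/180) + 357 = 1/4140 + 357 = 1477981/4140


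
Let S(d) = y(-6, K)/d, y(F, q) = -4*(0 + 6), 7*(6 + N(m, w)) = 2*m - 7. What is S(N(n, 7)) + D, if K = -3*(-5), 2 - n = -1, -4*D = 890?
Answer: -18799/86 ≈ -218.59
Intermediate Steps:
D = -445/2 (D = -1/4*890 = -445/2 ≈ -222.50)
n = 3 (n = 2 - 1*(-1) = 2 + 1 = 3)
K = 15
N(m, w) = -7 + 2*m/7 (N(m, w) = -6 + (2*m - 7)/7 = -6 + (-7 + 2*m)/7 = -6 + (-1 + 2*m/7) = -7 + 2*m/7)
y(F, q) = -24 (y(F, q) = -4*6 = -24)
S(d) = -24/d
S(N(n, 7)) + D = -24/(-7 + (2/7)*3) - 445/2 = -24/(-7 + 6/7) - 445/2 = -24/(-43/7) - 445/2 = -24*(-7/43) - 445/2 = 168/43 - 445/2 = -18799/86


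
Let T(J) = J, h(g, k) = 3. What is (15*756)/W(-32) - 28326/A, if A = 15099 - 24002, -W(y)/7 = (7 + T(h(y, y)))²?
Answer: -579513/44515 ≈ -13.018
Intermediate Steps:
W(y) = -700 (W(y) = -7*(7 + 3)² = -7*10² = -7*100 = -700)
A = -8903
(15*756)/W(-32) - 28326/A = (15*756)/(-700) - 28326/(-8903) = 11340*(-1/700) - 28326*(-1/8903) = -81/5 + 28326/8903 = -579513/44515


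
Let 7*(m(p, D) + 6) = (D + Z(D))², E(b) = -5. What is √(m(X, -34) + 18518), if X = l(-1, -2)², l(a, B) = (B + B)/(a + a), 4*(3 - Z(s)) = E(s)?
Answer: 141*√15/4 ≈ 136.52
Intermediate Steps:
Z(s) = 17/4 (Z(s) = 3 - ¼*(-5) = 3 + 5/4 = 17/4)
l(a, B) = B/a (l(a, B) = (2*B)/((2*a)) = (2*B)*(1/(2*a)) = B/a)
X = 4 (X = (-2/(-1))² = (-2*(-1))² = 2² = 4)
m(p, D) = -6 + (17/4 + D)²/7 (m(p, D) = -6 + (D + 17/4)²/7 = -6 + (17/4 + D)²/7)
√(m(X, -34) + 18518) = √((-6 + (17 + 4*(-34))²/112) + 18518) = √((-6 + (17 - 136)²/112) + 18518) = √((-6 + (1/112)*(-119)²) + 18518) = √((-6 + (1/112)*14161) + 18518) = √((-6 + 2023/16) + 18518) = √(1927/16 + 18518) = √(298215/16) = 141*√15/4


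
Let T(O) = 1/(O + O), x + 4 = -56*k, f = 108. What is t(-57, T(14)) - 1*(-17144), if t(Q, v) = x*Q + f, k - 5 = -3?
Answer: 23864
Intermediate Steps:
k = 2 (k = 5 - 3 = 2)
x = -116 (x = -4 - 56*2 = -4 - 112 = -116)
T(O) = 1/(2*O)
t(Q, v) = 108 - 116*Q (t(Q, v) = -116*Q + 108 = 108 - 116*Q)
t(-57, T(14)) - 1*(-17144) = (108 - 116*(-57)) - 1*(-17144) = (108 + 6612) + 17144 = 6720 + 17144 = 23864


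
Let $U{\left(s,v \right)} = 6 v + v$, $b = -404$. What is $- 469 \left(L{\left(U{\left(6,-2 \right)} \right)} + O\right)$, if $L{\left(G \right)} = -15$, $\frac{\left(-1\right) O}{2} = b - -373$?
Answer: $-22043$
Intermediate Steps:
$U{\left(s,v \right)} = 7 v$
$O = 62$ ($O = - 2 \left(-404 - -373\right) = - 2 \left(-404 + 373\right) = \left(-2\right) \left(-31\right) = 62$)
$- 469 \left(L{\left(U{\left(6,-2 \right)} \right)} + O\right) = - 469 \left(-15 + 62\right) = \left(-469\right) 47 = -22043$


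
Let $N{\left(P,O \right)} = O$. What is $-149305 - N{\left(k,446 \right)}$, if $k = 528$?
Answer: $-149751$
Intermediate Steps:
$-149305 - N{\left(k,446 \right)} = -149305 - 446 = -149751$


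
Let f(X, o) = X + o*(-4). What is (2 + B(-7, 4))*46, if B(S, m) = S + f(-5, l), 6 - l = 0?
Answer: -1564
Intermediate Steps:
l = 6 (l = 6 - 1*0 = 6 + 0 = 6)
f(X, o) = X - 4*o
B(S, m) = -29 + S (B(S, m) = S + (-5 - 4*6) = S + (-5 - 24) = S - 29 = -29 + S)
(2 + B(-7, 4))*46 = (2 + (-29 - 7))*46 = (2 - 36)*46 = -34*46 = -1564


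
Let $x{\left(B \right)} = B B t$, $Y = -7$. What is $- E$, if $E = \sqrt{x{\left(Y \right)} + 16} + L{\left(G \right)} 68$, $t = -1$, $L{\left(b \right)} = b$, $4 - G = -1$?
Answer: $-340 - i \sqrt{33} \approx -340.0 - 5.7446 i$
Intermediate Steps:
$G = 5$ ($G = 4 - -1 = 4 + 1 = 5$)
$x{\left(B \right)} = - B^{2}$ ($x{\left(B \right)} = B B \left(-1\right) = B^{2} \left(-1\right) = - B^{2}$)
$E = 340 + i \sqrt{33}$ ($E = \sqrt{- \left(-7\right)^{2} + 16} + 5 \cdot 68 = \sqrt{\left(-1\right) 49 + 16} + 340 = \sqrt{-49 + 16} + 340 = \sqrt{-33} + 340 = i \sqrt{33} + 340 = 340 + i \sqrt{33} \approx 340.0 + 5.7446 i$)
$- E = - (340 + i \sqrt{33}) = -340 - i \sqrt{33}$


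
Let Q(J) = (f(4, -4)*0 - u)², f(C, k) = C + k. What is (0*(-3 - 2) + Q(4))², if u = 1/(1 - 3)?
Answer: 1/16 ≈ 0.062500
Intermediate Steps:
u = -½ (u = 1/(-2) = -½ ≈ -0.50000)
Q(J) = ¼ (Q(J) = ((4 - 4)*0 - 1*(-½))² = (0*0 + ½)² = (0 + ½)² = (½)² = ¼)
(0*(-3 - 2) + Q(4))² = (0*(-3 - 2) + ¼)² = (0*(-5) + ¼)² = (0 + ¼)² = (¼)² = 1/16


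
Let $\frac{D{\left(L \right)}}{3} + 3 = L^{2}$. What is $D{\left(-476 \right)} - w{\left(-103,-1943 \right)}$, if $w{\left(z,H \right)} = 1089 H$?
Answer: $2795646$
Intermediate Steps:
$D{\left(L \right)} = -9 + 3 L^{2}$
$D{\left(-476 \right)} - w{\left(-103,-1943 \right)} = \left(-9 + 3 \left(-476\right)^{2}\right) - 1089 \left(-1943\right) = \left(-9 + 3 \cdot 226576\right) - -2115927 = \left(-9 + 679728\right) + 2115927 = 679719 + 2115927 = 2795646$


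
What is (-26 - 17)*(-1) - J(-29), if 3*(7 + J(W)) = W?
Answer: 179/3 ≈ 59.667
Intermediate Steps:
J(W) = -7 + W/3
(-26 - 17)*(-1) - J(-29) = (-26 - 17)*(-1) - (-7 + (⅓)*(-29)) = -43*(-1) - (-7 - 29/3) = 43 - 1*(-50/3) = 43 + 50/3 = 179/3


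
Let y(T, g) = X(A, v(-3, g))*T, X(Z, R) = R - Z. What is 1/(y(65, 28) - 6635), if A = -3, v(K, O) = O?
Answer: -1/4620 ≈ -0.00021645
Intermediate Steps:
y(T, g) = T*(3 + g) (y(T, g) = (g - 1*(-3))*T = (g + 3)*T = (3 + g)*T = T*(3 + g))
1/(y(65, 28) - 6635) = 1/(65*(3 + 28) - 6635) = 1/(65*31 - 6635) = 1/(2015 - 6635) = 1/(-4620) = -1/4620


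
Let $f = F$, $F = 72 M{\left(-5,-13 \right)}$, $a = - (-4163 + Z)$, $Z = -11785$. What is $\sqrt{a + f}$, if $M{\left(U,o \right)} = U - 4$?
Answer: $30 \sqrt{17} \approx 123.69$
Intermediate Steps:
$M{\left(U,o \right)} = -4 + U$
$a = 15948$ ($a = - (-4163 - 11785) = \left(-1\right) \left(-15948\right) = 15948$)
$F = -648$ ($F = 72 \left(-4 - 5\right) = 72 \left(-9\right) = -648$)
$f = -648$
$\sqrt{a + f} = \sqrt{15948 - 648} = \sqrt{15300} = 30 \sqrt{17}$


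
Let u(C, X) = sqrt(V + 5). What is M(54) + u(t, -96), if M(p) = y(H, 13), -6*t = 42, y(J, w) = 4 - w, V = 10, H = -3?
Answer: -9 + sqrt(15) ≈ -5.1270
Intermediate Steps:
t = -7 (t = -1/6*42 = -7)
u(C, X) = sqrt(15) (u(C, X) = sqrt(10 + 5) = sqrt(15))
M(p) = -9 (M(p) = 4 - 1*13 = 4 - 13 = -9)
M(54) + u(t, -96) = -9 + sqrt(15)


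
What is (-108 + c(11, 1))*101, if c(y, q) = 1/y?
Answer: -119887/11 ≈ -10899.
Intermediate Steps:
(-108 + c(11, 1))*101 = (-108 + 1/11)*101 = -1187/11*101 = -119887/11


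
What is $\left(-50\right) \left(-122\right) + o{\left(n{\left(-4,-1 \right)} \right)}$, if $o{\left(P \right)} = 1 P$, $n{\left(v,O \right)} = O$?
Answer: $6099$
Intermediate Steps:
$o{\left(P \right)} = P$
$\left(-50\right) \left(-122\right) + o{\left(n{\left(-4,-1 \right)} \right)} = \left(-50\right) \left(-122\right) - 1 = 6100 - 1 = 6099$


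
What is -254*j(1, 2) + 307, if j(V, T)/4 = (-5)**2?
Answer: -25093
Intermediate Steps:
j(V, T) = 100 (j(V, T) = 4*(-5)**2 = 4*25 = 100)
-254*j(1, 2) + 307 = -254*100 + 307 = -25400 + 307 = -25093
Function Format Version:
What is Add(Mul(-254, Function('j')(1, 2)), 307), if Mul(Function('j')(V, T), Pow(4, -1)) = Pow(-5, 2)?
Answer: -25093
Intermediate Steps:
Function('j')(V, T) = 100 (Function('j')(V, T) = Mul(4, Pow(-5, 2)) = Mul(4, 25) = 100)
Add(Mul(-254, Function('j')(1, 2)), 307) = Add(Mul(-254, 100), 307) = Add(-25400, 307) = -25093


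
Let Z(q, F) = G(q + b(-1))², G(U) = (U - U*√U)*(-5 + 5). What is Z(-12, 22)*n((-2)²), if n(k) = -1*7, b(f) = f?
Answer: 0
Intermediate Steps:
n(k) = -7
G(U) = 0 (G(U) = (U - U^(3/2))*0 = 0)
Z(q, F) = 0 (Z(q, F) = 0² = 0)
Z(-12, 22)*n((-2)²) = 0*(-7) = 0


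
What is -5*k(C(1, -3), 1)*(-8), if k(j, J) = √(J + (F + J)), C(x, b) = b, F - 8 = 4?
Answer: 40*√14 ≈ 149.67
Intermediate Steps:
F = 12 (F = 8 + 4 = 12)
k(j, J) = √(12 + 2*J) (k(j, J) = √(J + (12 + J)) = √(12 + 2*J))
-5*k(C(1, -3), 1)*(-8) = -5*√(12 + 2*1)*(-8) = -5*√(12 + 2)*(-8) = -5*√14*(-8) = 40*√14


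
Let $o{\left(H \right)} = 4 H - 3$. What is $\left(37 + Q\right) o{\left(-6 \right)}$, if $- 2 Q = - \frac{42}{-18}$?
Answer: $- \frac{1935}{2} \approx -967.5$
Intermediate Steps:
$Q = - \frac{7}{6}$ ($Q = - \frac{\left(-42\right) \frac{1}{-18}}{2} = - \frac{\left(-42\right) \left(- \frac{1}{18}\right)}{2} = \left(- \frac{1}{2}\right) \frac{7}{3} = - \frac{7}{6} \approx -1.1667$)
$o{\left(H \right)} = -3 + 4 H$
$\left(37 + Q\right) o{\left(-6 \right)} = \left(37 - \frac{7}{6}\right) \left(-3 + 4 \left(-6\right)\right) = \frac{215 \left(-3 - 24\right)}{6} = \frac{215}{6} \left(-27\right) = - \frac{1935}{2}$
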